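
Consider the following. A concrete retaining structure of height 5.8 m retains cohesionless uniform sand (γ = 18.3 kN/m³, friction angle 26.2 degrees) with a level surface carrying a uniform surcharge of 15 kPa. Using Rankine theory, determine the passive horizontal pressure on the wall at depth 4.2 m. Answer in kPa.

237 kPa

K_p = (1 + sin φ)/(1 − sin φ) = 2.581.
σ_v = γz + q = 18.3 × 4.2 + 15 = 91.86 kPa.
σ_h = K_p σ_v = 2.581 × 91.86 = 237.1 kPa.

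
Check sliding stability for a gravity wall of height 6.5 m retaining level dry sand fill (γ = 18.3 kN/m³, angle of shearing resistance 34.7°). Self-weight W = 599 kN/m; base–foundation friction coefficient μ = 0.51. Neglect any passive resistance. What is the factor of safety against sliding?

K_a = tan²(45° − 34.7°/2) = 0.2745.
P_a = ½K_aγH² = 0.5×0.2745×18.3×6.5² = 106.1 kN/m, acting at H/3 = 2.167 m above the base.
FS_sliding = μW / P_a = 0.51×599 / 106.1 = 2.879.

2.88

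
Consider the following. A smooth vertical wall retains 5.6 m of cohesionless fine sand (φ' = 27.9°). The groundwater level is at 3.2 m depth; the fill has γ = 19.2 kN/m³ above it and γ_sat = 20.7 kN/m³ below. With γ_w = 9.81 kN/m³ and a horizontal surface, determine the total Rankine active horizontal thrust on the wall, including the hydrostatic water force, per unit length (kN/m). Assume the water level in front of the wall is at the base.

129 kN/m

K_a = tan²(45° − φ/2) = 0.3625.
γ' = 20.7 − 9.81 = 10.89 kN/m³. Depth below WT = 2.4 m.
σ'_h at WT = K_a γ d_w = 22.27 kPa; at base = 22.27 + K_a γ' × 2.4 = 31.74 kPa.
P₁ (0–3.2 m) = ½×22.27×3.2 = 35.63. P₂ (3.2–5.6 m) = ½(22.27+31.74)×2.4 = 64.82.
P_w = ½ γ_w h₂² = 0.5×9.81×2.4² = 28.25. Total = 35.63+64.82+28.25 = 128.7 kN/m.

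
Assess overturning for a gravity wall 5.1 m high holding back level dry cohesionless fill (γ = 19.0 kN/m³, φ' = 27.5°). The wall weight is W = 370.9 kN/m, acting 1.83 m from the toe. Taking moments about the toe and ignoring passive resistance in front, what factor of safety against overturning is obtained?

4.39

K_a = tan²(45° − 27.5°/2) = 0.3682.
P_a = ½K_aγH² = 0.5×0.3682×19.0×5.1² = 90.99 kN/m, acting at H/3 = 1.700 m above the base.
Overturning moment M_o = P_a × H/3 = 90.99 × 1.700 = 154.7.
Resisting moment M_r = W × 1.83 = 370.9 × 1.83 = 678.7.
FS_overturning = M_r/M_o = 678.7/154.7 = 4.388.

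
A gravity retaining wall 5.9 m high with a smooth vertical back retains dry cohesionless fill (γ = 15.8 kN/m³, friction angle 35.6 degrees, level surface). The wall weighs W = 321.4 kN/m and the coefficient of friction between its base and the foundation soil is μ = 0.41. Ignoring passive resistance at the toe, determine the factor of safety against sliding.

1.81

K_a = tan²(45° − 35.6°/2) = 0.2641.
P_a = ½K_aγH² = 0.5×0.2641×15.8×5.9² = 72.63 kN/m, acting at H/3 = 1.967 m above the base.
FS_sliding = μW / P_a = 0.41×321.4 / 72.63 = 1.814.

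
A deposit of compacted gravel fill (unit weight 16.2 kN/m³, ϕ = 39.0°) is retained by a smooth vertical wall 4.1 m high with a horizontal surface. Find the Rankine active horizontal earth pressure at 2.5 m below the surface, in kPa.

K_a = (1 − sin φ)/(1 + sin φ) = 0.2275.
σ_h = K_a γ z = 0.2275 × 16.2 × 2.5 = 9.214 kPa.

9.21 kPa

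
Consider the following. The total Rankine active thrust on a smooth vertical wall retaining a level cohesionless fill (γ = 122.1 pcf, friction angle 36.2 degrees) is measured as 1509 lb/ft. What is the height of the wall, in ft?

9.80 ft

K_a = 0.2574. P_a = ½ K_a γ H² ⇒ H = √(2P_a/(K_a γ)).
H = √(2×1509/(0.2574×122.1)) = 9.800 ft.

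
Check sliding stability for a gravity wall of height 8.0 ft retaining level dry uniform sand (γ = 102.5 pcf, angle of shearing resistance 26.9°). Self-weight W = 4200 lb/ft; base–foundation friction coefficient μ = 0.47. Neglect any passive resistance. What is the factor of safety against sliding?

K_a = tan²(45° − 26.9°/2) = 0.3770.
P_a = ½K_aγH² = 0.5×0.3770×102.5×8.0² = 1237 lb/ft, acting at H/3 = 2.667 ft above the base.
FS_sliding = μW / P_a = 0.47×4200 / 1237 = 1.596.

1.60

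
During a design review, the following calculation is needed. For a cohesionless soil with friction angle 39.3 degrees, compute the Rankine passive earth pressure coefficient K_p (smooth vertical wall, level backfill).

4.46

K_p = (1 + sin φ)/(1 − sin φ) = tan²(45° + 39.3°/2) = 4.455.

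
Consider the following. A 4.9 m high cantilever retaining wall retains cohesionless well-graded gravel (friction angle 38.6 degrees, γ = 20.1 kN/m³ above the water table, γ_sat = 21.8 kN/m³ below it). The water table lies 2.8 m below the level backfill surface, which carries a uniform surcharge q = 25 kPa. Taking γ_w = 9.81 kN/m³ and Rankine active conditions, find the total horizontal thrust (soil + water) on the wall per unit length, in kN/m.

102 kN/m

K_a = tan²(45° − φ/2) = 0.2316.
γ' = 21.8 − 9.81 = 11.99 kN/m³. h₂ = H − d_w = 2.1 m.
σ'_h: at surface K_a·q = 5.790; at WT K_a(q+γd_w) = 18.83; at base K_a(q+γd_w+γ'h₂) = 24.66 kPa.
P₁ = ½(5.790+18.83)×2.8 = 34.46; P₂ = ½(18.83+24.66)×2.1 = 45.66; P_w = ½γ_w h₂² = 21.63.
Total = 34.46+45.66+21.63 = 101.8 kN/m.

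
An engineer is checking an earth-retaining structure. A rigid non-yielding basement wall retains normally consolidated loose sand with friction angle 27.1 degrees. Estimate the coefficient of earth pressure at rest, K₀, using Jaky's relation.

K₀ = 1 − sin φ' = 1 − sin 27.1° = 0.5445.

0.544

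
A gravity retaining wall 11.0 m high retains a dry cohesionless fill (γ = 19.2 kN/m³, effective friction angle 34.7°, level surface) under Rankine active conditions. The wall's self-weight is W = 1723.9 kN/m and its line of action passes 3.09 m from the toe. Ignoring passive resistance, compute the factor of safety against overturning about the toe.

K_a = tan²(45° − 34.7°/2) = 0.2745.
P_a = ½K_aγH² = 0.5×0.2745×19.2×11.0² = 318.8 kN/m, acting at H/3 = 3.667 m above the base.
Overturning moment M_o = P_a × H/3 = 318.8 × 3.667 = 1169.
Resisting moment M_r = W × 3.09 = 1723.9 × 3.09 = 5327.
FS_overturning = M_r/M_o = 5327/1169 = 4.557.

4.56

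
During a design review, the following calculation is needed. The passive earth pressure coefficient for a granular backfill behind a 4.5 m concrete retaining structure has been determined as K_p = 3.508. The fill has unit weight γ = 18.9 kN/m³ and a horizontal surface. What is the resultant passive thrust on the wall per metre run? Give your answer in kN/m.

P = ½ K_p γ H² = 0.5 × 3.508 × 18.9 × 4.5² = 671.3 kN/m.

671 kN/m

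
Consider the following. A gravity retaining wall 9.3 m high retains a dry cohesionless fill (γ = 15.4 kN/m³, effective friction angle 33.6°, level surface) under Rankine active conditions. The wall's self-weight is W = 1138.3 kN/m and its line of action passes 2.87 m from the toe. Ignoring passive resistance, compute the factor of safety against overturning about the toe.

K_a = tan²(45° − 33.6°/2) = 0.2875.
P_a = ½K_aγH² = 0.5×0.2875×15.4×9.3² = 191.5 kN/m, acting at H/3 = 3.100 m above the base.
Overturning moment M_o = P_a × H/3 = 191.5 × 3.100 = 593.6.
Resisting moment M_r = W × 2.87 = 1138.3 × 2.87 = 3267.
FS_overturning = M_r/M_o = 3267/593.6 = 5.504.

5.50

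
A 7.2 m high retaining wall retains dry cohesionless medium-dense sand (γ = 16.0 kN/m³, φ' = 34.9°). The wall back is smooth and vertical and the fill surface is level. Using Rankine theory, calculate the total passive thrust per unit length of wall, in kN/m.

1520 kN/m

K_p = tan²(45° + φ/2) = 3.674.
P_p = ½ K_p γ H² = 0.5 × 3.674 × 16.0 × 7.2² = 1524 kN/m.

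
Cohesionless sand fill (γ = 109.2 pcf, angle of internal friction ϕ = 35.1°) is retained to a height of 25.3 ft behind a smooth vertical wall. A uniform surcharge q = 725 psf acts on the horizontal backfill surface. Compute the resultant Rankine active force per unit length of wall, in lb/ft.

14400 lb/ft

K_a = tan²(45° − φ/2) = 0.2698.
Soil triangle: ½ K_a γ H² = 0.5×0.2698×109.2×25.3² = 9431 lb/ft.
Surcharge rectangle: K_a q H = 0.2698×725×25.3 = 4949 lb/ft.
Total = 9431 + 4949 = 14380 lb/ft.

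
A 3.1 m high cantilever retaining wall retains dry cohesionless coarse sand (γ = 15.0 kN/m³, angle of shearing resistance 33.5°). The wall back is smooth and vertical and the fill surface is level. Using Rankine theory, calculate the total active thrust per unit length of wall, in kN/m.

K_a = tan²(45° − φ/2) = 0.2887.
P_a = ½ K_a γ H² = 0.5 × 0.2887 × 15.0 × 3.1² = 20.81 kN/m.

20.8 kN/m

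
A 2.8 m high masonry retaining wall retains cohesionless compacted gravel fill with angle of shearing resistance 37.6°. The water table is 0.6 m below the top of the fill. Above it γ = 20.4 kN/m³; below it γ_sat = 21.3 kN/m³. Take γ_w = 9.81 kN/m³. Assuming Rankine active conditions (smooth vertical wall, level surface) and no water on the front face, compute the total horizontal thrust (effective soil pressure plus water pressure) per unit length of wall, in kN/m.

K_a = tan²(45° − φ/2) = 0.2421.
γ' = 21.3 − 9.81 = 11.49 kN/m³. Depth below WT = 2.2 m.
σ'_h at WT = K_a γ d_w = 2.964 kPa; at base = 2.964 + K_a γ' × 2.2 = 9.084 kPa.
P₁ (0–0.6 m) = ½×2.964×0.6 = 0.8891. P₂ (0.6–2.8 m) = ½(2.964+9.084)×2.2 = 13.25.
P_w = ½ γ_w h₂² = 0.5×9.81×2.2² = 23.74. Total = 0.8891+13.25+23.74 = 37.88 kN/m.

37.9 kN/m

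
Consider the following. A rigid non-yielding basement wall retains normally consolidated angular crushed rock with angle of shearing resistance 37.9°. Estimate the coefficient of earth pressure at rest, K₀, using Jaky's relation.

0.386

K₀ = 1 − sin φ' = 1 − sin 37.9° = 0.3857.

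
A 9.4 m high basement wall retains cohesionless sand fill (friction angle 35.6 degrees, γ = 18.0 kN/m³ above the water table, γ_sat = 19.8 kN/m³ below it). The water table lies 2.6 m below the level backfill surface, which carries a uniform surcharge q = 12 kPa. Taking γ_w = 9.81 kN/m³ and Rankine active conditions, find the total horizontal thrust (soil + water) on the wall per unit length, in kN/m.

418 kN/m

K_a = tan²(45° − φ/2) = 0.2641.
γ' = 19.8 − 9.81 = 9.990 kN/m³. h₂ = H − d_w = 6.8 m.
σ'_h: at surface K_a·q = 3.169; at WT K_a(q+γd_w) = 15.53; at base K_a(q+γd_w+γ'h₂) = 33.47 kPa.
P₁ = ½(3.169+15.53)×2.6 = 24.31; P₂ = ½(15.53+33.47)×6.8 = 166.6; P_w = ½γ_w h₂² = 226.8.
Total = 24.31+166.6+226.8 = 417.7 kN/m.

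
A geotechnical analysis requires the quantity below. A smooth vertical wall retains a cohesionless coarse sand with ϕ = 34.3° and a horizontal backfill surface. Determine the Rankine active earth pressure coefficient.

0.279

K_a = (1 − sin φ)/(1 + sin φ) = (1 − sin 34.3°)/(1 + sin 34.3°) = 0.2792.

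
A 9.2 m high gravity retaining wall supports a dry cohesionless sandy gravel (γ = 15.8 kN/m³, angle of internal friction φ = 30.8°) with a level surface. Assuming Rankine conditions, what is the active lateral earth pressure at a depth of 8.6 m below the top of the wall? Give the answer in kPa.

K_a = (1 − sin φ)/(1 + sin φ) = 0.3227.
σ_h = K_a γ z = 0.3227 × 15.8 × 8.6 = 43.85 kPa.

43.9 kPa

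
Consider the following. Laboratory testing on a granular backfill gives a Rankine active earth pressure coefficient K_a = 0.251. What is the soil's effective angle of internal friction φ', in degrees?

K_a = tan²(45° − φ/2) ⇒ 45° − φ/2 = arctan(√0.251) = 26.61°.
φ = 2(45° − 26.61°) = 36.78°.

36.8°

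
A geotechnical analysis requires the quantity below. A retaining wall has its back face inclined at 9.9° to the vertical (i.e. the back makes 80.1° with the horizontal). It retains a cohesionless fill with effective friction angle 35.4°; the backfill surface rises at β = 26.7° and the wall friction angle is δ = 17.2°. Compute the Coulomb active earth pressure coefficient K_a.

0.498

K_a = sin²(α+φ) / [sin²α · sin(α−δ) · (1 + √{sin(φ+δ)sin(φ−β) / (sin(α−δ)sin(α+β))})²].
With α = 80.1°, φ = 35.4°, δ = 17.2°, β = 26.7°: K_a = 0.4984.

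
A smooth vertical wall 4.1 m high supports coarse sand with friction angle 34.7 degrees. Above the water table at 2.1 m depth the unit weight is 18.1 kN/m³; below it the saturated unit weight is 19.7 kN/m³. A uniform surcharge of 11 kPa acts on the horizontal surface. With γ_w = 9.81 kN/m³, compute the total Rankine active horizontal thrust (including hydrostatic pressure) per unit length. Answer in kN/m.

69.2 kN/m

K_a = tan²(45° − φ/2) = 0.2745.
γ' = 19.7 − 9.81 = 9.890 kN/m³. h₂ = H − d_w = 2.0 m.
σ'_h: at surface K_a·q = 3.019; at WT K_a(q+γd_w) = 13.45; at base K_a(q+γd_w+γ'h₂) = 18.88 kPa.
P₁ = ½(3.019+13.45)×2.1 = 17.29; P₂ = ½(13.45+18.88)×2.0 = 32.33; P_w = ½γ_w h₂² = 19.62.
Total = 17.29+32.33+19.62 = 69.25 kN/m.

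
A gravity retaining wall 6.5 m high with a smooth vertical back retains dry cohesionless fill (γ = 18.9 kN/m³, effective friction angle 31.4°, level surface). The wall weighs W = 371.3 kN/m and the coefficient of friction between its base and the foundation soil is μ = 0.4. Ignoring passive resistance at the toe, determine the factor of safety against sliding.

K_a = tan²(45° − 31.4°/2) = 0.3149.
P_a = ½K_aγH² = 0.5×0.3149×18.9×6.5² = 125.7 kN/m, acting at H/3 = 2.167 m above the base.
FS_sliding = μW / P_a = 0.4×371.3 / 125.7 = 1.181.

1.18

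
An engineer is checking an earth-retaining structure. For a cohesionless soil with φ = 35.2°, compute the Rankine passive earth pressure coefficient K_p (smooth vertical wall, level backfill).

K_p = (1 + sin φ)/(1 − sin φ) = tan²(45° + 35.2°/2) = 3.722.

3.72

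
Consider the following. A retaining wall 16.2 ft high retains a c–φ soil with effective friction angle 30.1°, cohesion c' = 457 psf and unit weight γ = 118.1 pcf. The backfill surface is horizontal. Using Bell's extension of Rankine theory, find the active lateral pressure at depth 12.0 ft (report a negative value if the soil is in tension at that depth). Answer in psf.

-56.1 psf

K_a = (1 − sin φ)/(1 + sin φ) = 0.3320.
σ_a = K_a γ z − 2c√K_a = 0.3320×118.1×12.0 − 2×457×0.5762 = -56.14 psf.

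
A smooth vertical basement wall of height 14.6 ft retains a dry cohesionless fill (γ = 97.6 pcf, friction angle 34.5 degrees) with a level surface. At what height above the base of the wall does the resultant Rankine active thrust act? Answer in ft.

K_a = 0.2768.
The pressure distribution is triangular, so the resultant acts at H/3 above the base = 14.6/3 = 4.867 ft.

4.87 ft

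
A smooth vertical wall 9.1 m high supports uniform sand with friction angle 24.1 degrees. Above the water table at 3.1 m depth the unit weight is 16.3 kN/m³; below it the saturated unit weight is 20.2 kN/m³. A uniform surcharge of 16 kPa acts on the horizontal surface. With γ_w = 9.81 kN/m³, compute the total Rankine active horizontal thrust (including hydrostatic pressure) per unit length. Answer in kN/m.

K_a = tan²(45° − φ/2) = 0.4201.
γ' = 20.2 − 9.81 = 10.39 kN/m³. h₂ = H − d_w = 6.0 m.
σ'_h: at surface K_a·q = 6.722; at WT K_a(q+γd_w) = 27.95; at base K_a(q+γd_w+γ'h₂) = 54.14 kPa.
P₁ = ½(6.722+27.95)×3.1 = 53.74; P₂ = ½(27.95+54.14)×6.0 = 246.3; P_w = ½γ_w h₂² = 176.6.
Total = 53.74+246.3+176.6 = 476.6 kN/m.

477 kN/m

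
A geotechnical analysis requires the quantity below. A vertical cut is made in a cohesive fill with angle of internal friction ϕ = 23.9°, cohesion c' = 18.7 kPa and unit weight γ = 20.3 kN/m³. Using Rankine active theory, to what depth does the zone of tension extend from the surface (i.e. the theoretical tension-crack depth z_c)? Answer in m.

2.83 m

K_a = tan²(45° − 23.9°/2) = 0.4233; √K_a = 0.6506.
The active pressure is zero where K_a γ z = 2c√K_a, so z_c = 2c/(γ√K_a) = 2×18.7/(20.3×0.6506) = 2.832 m.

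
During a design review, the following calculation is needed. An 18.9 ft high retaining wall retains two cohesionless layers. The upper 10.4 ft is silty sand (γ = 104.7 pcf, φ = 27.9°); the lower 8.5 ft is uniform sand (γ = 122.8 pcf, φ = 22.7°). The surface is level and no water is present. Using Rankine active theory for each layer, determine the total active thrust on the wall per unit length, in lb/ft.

8120 lb/ft

K_a1 = tan²(45°−27.9°/2) = 0.3625; K_a2 = tan²(45°−22.7°/2) = 0.4431.
Layer 1: σ at base = K_a1 γ₁ h₁ = 394.7 psf; P₁ = ½×394.7×10.4 = 2052.
Layer 2: σ_v at top = γ₁h₁ = 1089; σ_h top = K_a2×1089 = 482.5; σ_h base = K_a2×(1089+122.8×8.5) = 945.0.
P₂ = ½(482.5+945.0)×8.5 = 6067. Total P_a = 2052+6067 = 8119 lb/ft.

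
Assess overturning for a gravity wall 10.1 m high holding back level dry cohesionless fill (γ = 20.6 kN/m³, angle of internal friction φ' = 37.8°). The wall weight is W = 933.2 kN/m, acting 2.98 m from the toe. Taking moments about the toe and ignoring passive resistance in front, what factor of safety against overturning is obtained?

K_a = tan²(45° − 37.8°/2) = 0.2400.
P_a = ½K_aγH² = 0.5×0.2400×20.6×10.1² = 252.2 kN/m, acting at H/3 = 3.367 m above the base.
Overturning moment M_o = P_a × H/3 = 252.2 × 3.367 = 849.0.
Resisting moment M_r = W × 2.98 = 933.2 × 2.98 = 2781.
FS_overturning = M_r/M_o = 2781/849.0 = 3.276.

3.28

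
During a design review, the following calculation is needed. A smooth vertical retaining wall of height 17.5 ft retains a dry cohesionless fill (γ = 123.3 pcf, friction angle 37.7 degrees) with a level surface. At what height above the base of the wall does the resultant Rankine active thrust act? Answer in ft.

K_a = 0.2411.
The pressure distribution is triangular, so the resultant acts at H/3 above the base = 17.5/3 = 5.833 ft.

5.83 ft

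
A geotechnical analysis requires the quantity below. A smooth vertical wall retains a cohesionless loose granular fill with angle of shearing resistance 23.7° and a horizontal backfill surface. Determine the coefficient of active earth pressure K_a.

K_a = (1 − sin φ)/(1 + sin φ) = (1 − sin 23.7°)/(1 + sin 23.7°) = 0.4266.

0.427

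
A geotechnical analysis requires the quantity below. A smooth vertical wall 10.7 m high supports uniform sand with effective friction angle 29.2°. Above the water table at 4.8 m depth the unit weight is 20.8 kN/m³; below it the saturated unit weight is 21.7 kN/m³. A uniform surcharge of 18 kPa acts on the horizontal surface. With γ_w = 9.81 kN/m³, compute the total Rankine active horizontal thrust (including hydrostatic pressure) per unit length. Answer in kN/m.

594 kN/m

K_a = tan²(45° − φ/2) = 0.3442.
γ' = 21.7 − 9.81 = 11.89 kN/m³. h₂ = H − d_w = 5.9 m.
σ'_h: at surface K_a·q = 6.196; at WT K_a(q+γd_w) = 40.56; at base K_a(q+γd_w+γ'h₂) = 64.71 kPa.
P₁ = ½(6.196+40.56)×4.8 = 112.2; P₂ = ½(40.56+64.71)×5.9 = 310.5; P_w = ½γ_w h₂² = 170.7.
Total = 112.2+310.5+170.7 = 593.5 kN/m.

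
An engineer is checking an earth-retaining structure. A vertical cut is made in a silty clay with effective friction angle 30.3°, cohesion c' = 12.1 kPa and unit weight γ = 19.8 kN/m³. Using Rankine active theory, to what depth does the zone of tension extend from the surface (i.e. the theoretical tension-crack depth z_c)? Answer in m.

K_a = tan²(45° − 30.3°/2) = 0.3293; √K_a = 0.5739.
The active pressure is zero where K_a γ z = 2c√K_a, so z_c = 2c/(γ√K_a) = 2×12.1/(19.8×0.5739) = 2.130 m.

2.13 m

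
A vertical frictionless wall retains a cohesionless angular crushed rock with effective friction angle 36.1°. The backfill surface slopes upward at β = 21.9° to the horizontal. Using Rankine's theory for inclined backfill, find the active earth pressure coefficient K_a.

K_a = cos β · (cos β − √(cos²β − cos²φ)) / (cos β + √(cos²β − cos²φ)).
cos β = 0.9278, cos φ = 0.8080, √(cos²β − cos²φ) = 0.4561.
K_a = 0.9278 × (0.9278 − 0.4561)/(0.9278 + 0.4561) = 0.3163.

0.316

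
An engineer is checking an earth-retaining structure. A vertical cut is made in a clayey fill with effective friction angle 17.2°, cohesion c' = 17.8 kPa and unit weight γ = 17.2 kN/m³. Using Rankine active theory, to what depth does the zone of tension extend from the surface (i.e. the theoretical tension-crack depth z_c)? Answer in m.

2.81 m

K_a = tan²(45° − 17.2°/2) = 0.5436; √K_a = 0.7373.
The active pressure is zero where K_a γ z = 2c√K_a, so z_c = 2c/(γ√K_a) = 2×17.8/(17.2×0.7373) = 2.807 m.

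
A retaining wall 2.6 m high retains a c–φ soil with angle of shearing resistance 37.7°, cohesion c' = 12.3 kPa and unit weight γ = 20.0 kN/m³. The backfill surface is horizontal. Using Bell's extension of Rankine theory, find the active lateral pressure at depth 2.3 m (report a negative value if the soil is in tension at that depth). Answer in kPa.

-0.989 kPa

K_a = (1 − sin φ)/(1 + sin φ) = 0.2411.
σ_a = K_a γ z − 2c√K_a = 0.2411×20.0×2.3 − 2×12.3×0.4910 = -0.9893 kPa.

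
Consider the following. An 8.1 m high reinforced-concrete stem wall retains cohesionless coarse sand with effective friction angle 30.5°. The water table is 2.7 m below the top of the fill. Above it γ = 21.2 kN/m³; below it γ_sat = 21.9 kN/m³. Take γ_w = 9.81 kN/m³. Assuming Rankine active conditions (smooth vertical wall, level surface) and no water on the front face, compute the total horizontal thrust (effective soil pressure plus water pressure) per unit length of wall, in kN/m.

327 kN/m

K_a = tan²(45° − φ/2) = 0.3267.
γ' = 21.9 − 9.81 = 12.09 kN/m³. Depth below WT = 5.4 m.
σ'_h at WT = K_a γ d_w = 18.70 kPa; at base = 18.70 + K_a γ' × 5.4 = 40.03 kPa.
P₁ (0–2.7 m) = ½×18.70×2.7 = 25.24. P₂ (2.7–8.1 m) = ½(18.70+40.03)×5.4 = 158.6.
P_w = ½ γ_w h₂² = 0.5×9.81×5.4² = 143.0. Total = 25.24+158.6+143.0 = 326.8 kN/m.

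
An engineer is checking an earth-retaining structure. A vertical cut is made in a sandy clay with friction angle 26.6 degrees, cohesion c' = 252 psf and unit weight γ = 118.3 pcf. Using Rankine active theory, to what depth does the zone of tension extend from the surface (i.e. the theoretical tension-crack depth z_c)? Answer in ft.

K_a = tan²(45° − 26.6°/2) = 0.3814; √K_a = 0.6176.
The active pressure is zero where K_a γ z = 2c√K_a, so z_c = 2c/(γ√K_a) = 2×252/(118.3×0.6176) = 6.898 ft.

6.90 ft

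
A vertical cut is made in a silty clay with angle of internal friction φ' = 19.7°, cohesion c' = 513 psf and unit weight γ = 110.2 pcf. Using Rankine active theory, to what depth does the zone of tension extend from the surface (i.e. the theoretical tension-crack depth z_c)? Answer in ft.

K_a = tan²(45° − 19.7°/2) = 0.4958; √K_a = 0.7041.
The active pressure is zero where K_a γ z = 2c√K_a, so z_c = 2c/(γ√K_a) = 2×513/(110.2×0.7041) = 13.22 ft.

13.2 ft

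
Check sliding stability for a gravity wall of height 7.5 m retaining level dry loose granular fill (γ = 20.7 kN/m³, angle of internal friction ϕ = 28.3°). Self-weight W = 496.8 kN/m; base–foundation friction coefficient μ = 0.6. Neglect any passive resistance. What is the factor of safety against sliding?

K_a = tan²(45° − 28.3°/2) = 0.3568.
P_a = ½K_aγH² = 0.5×0.3568×20.7×7.5² = 207.7 kN/m, acting at H/3 = 2.500 m above the base.
FS_sliding = μW / P_a = 0.6×496.8 / 207.7 = 1.435.

1.44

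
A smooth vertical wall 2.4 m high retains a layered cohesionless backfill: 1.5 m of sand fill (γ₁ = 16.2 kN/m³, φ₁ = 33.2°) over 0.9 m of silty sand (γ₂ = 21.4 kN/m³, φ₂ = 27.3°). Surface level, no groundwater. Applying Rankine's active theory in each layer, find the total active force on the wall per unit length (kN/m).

16.7 kN/m

K_a1 = tan²(45°−33.2°/2) = 0.2924; K_a2 = tan²(45°−27.3°/2) = 0.3711.
Layer 1: σ at base = K_a1 γ₁ h₁ = 7.104 kPa; P₁ = ½×7.104×1.5 = 5.328.
Layer 2: σ_v at top = γ₁h₁ = 24.30; σ_h top = K_a2×24.30 = 9.018; σ_h base = K_a2×(24.30+21.4×0.9) = 16.17.
P₂ = ½(9.018+16.17)×0.9 = 11.33. Total P_a = 5.328+11.33 = 16.66 kN/m.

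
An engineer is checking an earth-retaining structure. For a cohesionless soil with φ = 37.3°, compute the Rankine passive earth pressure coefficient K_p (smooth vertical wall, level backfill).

4.08

K_p = (1 + sin φ)/(1 − sin φ) = tan²(45° + 37.3°/2) = 4.076.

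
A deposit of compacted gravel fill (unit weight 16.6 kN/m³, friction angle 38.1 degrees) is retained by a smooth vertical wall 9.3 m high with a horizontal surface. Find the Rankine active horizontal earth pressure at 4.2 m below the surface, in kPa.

16.5 kPa

K_a = (1 − sin φ)/(1 + sin φ) = 0.2368.
σ_h = K_a γ z = 0.2368 × 16.6 × 4.2 = 16.51 kPa.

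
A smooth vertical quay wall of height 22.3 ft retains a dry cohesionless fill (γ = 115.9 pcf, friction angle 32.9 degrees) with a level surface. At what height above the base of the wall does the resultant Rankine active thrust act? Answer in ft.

K_a = 0.2960.
The pressure distribution is triangular, so the resultant acts at H/3 above the base = 22.3/3 = 7.433 ft.

7.43 ft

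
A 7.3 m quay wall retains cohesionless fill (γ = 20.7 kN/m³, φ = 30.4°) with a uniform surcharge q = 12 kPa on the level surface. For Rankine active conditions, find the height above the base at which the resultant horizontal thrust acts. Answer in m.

2.60 m

K_a = 0.3280.
Triangular part P₁ = ½K_aγH² = 180.9 at H/3 = 2.433 m; rectangular part P₂ = K_a q H = 28.73 at H/2 = 3.650 m.
ȳ = (P₁·2.433 + P₂·3.650)/(P₁+P₂) = 2.600 m.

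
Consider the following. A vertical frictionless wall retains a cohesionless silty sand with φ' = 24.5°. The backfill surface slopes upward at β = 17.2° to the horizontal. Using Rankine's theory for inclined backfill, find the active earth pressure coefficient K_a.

0.509

K_a = cos β · (cos β − √(cos²β − cos²φ)) / (cos β + √(cos²β − cos²φ)).
cos β = 0.9553, cos φ = 0.9100, √(cos²β − cos²φ) = 0.2907.
K_a = 0.9553 × (0.9553 − 0.2907)/(0.9553 + 0.2907) = 0.5095.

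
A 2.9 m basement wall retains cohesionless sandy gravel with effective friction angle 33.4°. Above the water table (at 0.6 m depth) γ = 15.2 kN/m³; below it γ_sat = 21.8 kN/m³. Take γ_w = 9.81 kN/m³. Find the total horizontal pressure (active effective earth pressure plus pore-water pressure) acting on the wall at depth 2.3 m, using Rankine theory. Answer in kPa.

K_a = (1 − sin φ)/(1 + sin φ) = 0.2899.
γ' = 21.8 − 9.81 = 11.99 kN/m³.
Effective vertical stress at 2.3 m: σ'_v = 15.2×0.6 + 11.99×1.70 = 29.50 kPa.
σ'_h = K_a σ'_v = 0.2899 × 29.50 = 8.554 kPa; u = γ_w × 1.70 = 16.68 kPa.
Total σ_h = 8.554 + 16.68 = 25.23 kPa.

25.2 kPa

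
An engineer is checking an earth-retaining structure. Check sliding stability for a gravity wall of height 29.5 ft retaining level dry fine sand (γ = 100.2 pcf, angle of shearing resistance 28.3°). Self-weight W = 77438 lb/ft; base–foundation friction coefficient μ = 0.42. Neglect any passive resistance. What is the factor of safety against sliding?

K_a = tan²(45° − 28.3°/2) = 0.3568.
P_a = ½K_aγH² = 0.5×0.3568×100.2×29.5² = 15560 lb/ft, acting at H/3 = 9.833 ft above the base.
FS_sliding = μW / P_a = 0.42×77438 / 15560 = 2.091.

2.09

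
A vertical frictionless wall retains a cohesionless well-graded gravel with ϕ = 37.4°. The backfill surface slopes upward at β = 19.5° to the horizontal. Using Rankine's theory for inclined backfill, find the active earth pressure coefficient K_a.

0.283

K_a = cos β · (cos β − √(cos²β − cos²φ)) / (cos β + √(cos²β − cos²φ)).
cos β = 0.9426, cos φ = 0.7944, √(cos²β − cos²φ) = 0.5074.
K_a = 0.9426 × (0.9426 − 0.5074)/(0.9426 + 0.5074) = 0.2829.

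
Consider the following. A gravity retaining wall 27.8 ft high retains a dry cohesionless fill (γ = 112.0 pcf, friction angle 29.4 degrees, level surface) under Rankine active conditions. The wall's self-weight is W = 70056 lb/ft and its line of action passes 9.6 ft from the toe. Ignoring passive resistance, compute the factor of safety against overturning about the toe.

4.91

K_a = tan²(45° − 29.4°/2) = 0.3415.
P_a = ½K_aγH² = 0.5×0.3415×112.0×27.8² = 14780 lb/ft, acting at H/3 = 9.267 ft above the base.
Overturning moment M_o = P_a × H/3 = 14780 × 9.267 = 136900.
Resisting moment M_r = W × 9.6 = 70056 × 9.6 = 672500.
FS_overturning = M_r/M_o = 672500/136900 = 4.911.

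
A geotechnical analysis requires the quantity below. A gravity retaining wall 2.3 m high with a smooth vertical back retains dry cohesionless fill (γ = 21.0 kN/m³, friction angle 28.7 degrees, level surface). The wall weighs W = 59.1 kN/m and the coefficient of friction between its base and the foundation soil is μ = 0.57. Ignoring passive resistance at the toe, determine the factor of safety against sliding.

1.73

K_a = tan²(45° − 28.7°/2) = 0.3511.
P_a = ½K_aγH² = 0.5×0.3511×21.0×2.3² = 19.50 kN/m, acting at H/3 = 0.7667 m above the base.
FS_sliding = μW / P_a = 0.57×59.1 / 19.50 = 1.727.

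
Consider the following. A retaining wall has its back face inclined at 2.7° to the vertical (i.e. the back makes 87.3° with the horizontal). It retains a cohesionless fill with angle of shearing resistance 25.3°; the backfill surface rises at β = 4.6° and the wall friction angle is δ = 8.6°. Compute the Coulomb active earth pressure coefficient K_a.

0.415

K_a = sin²(α+φ) / [sin²α · sin(α−δ) · (1 + √{sin(φ+δ)sin(φ−β) / (sin(α−δ)sin(α+β))})²].
With α = 87.3°, φ = 25.3°, δ = 8.6°, β = 4.6°: K_a = 0.4152.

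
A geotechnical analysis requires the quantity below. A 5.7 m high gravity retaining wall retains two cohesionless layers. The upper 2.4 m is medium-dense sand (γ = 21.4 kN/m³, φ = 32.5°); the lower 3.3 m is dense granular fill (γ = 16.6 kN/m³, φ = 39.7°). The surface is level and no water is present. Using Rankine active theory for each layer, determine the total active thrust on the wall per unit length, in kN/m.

K_a1 = tan²(45°−32.5°/2) = 0.3010; K_a2 = tan²(45°−39.7°/2) = 0.2204.
Layer 1: σ at base = K_a1 γ₁ h₁ = 15.46 kPa; P₁ = ½×15.46×2.4 = 18.55.
Layer 2: σ_v at top = γ₁h₁ = 51.36; σ_h top = K_a2×51.36 = 11.32; σ_h base = K_a2×(51.36+16.6×3.3) = 23.40.
P₂ = ½(11.32+23.40)×3.3 = 57.28. Total P_a = 18.55+57.28 = 75.83 kN/m.

75.8 kN/m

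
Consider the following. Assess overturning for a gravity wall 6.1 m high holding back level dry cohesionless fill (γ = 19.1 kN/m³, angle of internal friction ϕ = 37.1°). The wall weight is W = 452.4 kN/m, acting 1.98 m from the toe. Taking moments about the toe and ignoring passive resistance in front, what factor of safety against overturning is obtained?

5.01

K_a = tan²(45° − 37.1°/2) = 0.2475.
P_a = ½K_aγH² = 0.5×0.2475×19.1×6.1² = 87.95 kN/m, acting at H/3 = 2.033 m above the base.
Overturning moment M_o = P_a × H/3 = 87.95 × 2.033 = 178.8.
Resisting moment M_r = W × 1.98 = 452.4 × 1.98 = 895.8.
FS_overturning = M_r/M_o = 895.8/178.8 = 5.009.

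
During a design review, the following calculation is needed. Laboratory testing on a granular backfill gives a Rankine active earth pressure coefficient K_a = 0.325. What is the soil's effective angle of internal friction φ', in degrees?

K_a = tan²(45° − φ/2) ⇒ 45° − φ/2 = arctan(√0.325) = 29.69°.
φ = 2(45° − 29.69°) = 30.63°.

30.6°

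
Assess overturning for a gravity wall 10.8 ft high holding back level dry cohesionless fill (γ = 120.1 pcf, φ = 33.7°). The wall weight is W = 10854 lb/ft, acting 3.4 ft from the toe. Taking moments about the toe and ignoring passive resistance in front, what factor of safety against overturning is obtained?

K_a = tan²(45° − 33.7°/2) = 0.2863.
P_a = ½K_aγH² = 0.5×0.2863×120.1×10.8² = 2005 lb/ft, acting at H/3 = 3.600 ft above the base.
Overturning moment M_o = P_a × H/3 = 2005 × 3.600 = 7219.
Resisting moment M_r = W × 3.4 = 10854 × 3.4 = 36900.
FS_overturning = M_r/M_o = 36900/7219 = 5.112.

5.11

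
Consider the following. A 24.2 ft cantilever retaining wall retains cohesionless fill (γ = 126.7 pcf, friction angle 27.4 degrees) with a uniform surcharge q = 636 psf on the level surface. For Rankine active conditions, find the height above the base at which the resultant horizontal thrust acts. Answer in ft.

9.25 ft

K_a = 0.3697.
Triangular part P₁ = ½K_aγH² = 13720 at H/3 = 8.067 ft; rectangular part P₂ = K_a q H = 5690 at H/2 = 12.10 ft.
ȳ = (P₁·8.067 + P₂·12.10)/(P₁+P₂) = 9.249 ft.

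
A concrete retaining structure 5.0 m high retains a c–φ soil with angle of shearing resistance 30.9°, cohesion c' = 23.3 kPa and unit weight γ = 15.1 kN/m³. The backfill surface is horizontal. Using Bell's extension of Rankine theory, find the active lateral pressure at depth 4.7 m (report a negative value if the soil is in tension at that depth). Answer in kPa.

-3.61 kPa

K_a = (1 − sin φ)/(1 + sin φ) = 0.3214.
σ_a = K_a γ z − 2c√K_a = 0.3214×15.1×4.7 − 2×23.3×0.5669 = -3.609 kPa.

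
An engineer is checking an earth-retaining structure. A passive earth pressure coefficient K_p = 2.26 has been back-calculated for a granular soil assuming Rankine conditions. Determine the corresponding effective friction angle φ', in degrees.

22.7°

K_p = (1+sin φ)/(1−sin φ) ⇒ sin φ = (K_p − 1)/(K_p + 1) = 0.3865.
φ = arcsin(0.3865) = 22.74°.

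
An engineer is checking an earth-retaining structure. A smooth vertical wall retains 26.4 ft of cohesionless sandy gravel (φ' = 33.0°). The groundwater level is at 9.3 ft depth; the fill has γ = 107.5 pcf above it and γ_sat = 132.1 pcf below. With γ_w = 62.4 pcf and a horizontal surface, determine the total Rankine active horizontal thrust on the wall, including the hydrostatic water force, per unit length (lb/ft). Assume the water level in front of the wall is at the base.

K_a = tan²(45° − φ/2) = 0.2948.
γ' = 132.1 − 62.4 = 69.70 pcf. Depth below WT = 17.1 ft.
σ'_h at WT = K_a γ d_w = 294.7 psf; at base = 294.7 + K_a γ' × 17.1 = 646.1 psf.
P₁ (0–9.3 ft) = ½×294.7×9.3 = 1370. P₂ (9.3–26.4 ft) = ½(294.7+646.1)×17.1 = 8044.
P_w = ½ γ_w h₂² = 0.5×62.4×17.1² = 9123. Total = 1370+8044+9123 = 18540 lb/ft.

18500 lb/ft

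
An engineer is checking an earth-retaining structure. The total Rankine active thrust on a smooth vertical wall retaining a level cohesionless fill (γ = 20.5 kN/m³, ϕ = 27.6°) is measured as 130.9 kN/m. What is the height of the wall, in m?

K_a = 0.3668. P_a = ½ K_a γ H² ⇒ H = √(2P_a/(K_a γ)).
H = √(2×130.9/(0.3668×20.5)) = 5.901 m.

5.90 m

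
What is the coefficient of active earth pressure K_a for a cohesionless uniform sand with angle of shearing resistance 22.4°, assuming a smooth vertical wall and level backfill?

K_a = tan²(45° − φ/2) = tan²(33.80°) = 0.4482.

0.448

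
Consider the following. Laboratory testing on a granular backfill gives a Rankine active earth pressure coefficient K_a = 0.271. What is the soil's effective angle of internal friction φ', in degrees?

35.0°

K_a = tan²(45° − φ/2) ⇒ 45° − φ/2 = arctan(√0.271) = 27.50°.
φ = 2(45° − 27.50°) = 35.00°.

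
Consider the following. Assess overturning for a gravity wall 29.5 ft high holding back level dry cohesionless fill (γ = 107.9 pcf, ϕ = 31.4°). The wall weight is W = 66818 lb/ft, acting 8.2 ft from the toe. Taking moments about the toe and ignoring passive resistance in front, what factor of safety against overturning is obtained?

K_a = tan²(45° − 31.4°/2) = 0.3149.
P_a = ½K_aγH² = 0.5×0.3149×107.9×29.5² = 14790 lb/ft, acting at H/3 = 9.833 ft above the base.
Overturning moment M_o = P_a × H/3 = 14790 × 9.833 = 145400.
Resisting moment M_r = W × 8.2 = 66818 × 8.2 = 547900.
FS_overturning = M_r/M_o = 547900/145400 = 3.769.

3.77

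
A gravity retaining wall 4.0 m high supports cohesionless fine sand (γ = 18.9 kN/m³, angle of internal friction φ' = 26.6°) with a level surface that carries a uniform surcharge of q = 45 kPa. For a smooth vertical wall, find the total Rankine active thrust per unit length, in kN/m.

K_a = tan²(45° − φ/2) = 0.3814.
Soil triangle: ½ K_a γ H² = 0.5×0.3814×18.9×4.0² = 57.67 kN/m.
Surcharge rectangle: K_a q H = 0.3814×45×4.0 = 68.66 kN/m.
Total = 57.67 + 68.66 = 126.3 kN/m.

126 kN/m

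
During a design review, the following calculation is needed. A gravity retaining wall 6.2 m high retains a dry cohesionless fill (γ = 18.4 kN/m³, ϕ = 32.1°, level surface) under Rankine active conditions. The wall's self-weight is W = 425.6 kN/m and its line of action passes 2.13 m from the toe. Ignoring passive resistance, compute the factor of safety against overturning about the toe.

K_a = tan²(45° − 32.1°/2) = 0.3060.
P_a = ½K_aγH² = 0.5×0.3060×18.4×6.2² = 108.2 kN/m, acting at H/3 = 2.067 m above the base.
Overturning moment M_o = P_a × H/3 = 108.2 × 2.067 = 223.6.
Resisting moment M_r = W × 2.13 = 425.6 × 2.13 = 906.5.
FS_overturning = M_r/M_o = 906.5/223.6 = 4.053.

4.05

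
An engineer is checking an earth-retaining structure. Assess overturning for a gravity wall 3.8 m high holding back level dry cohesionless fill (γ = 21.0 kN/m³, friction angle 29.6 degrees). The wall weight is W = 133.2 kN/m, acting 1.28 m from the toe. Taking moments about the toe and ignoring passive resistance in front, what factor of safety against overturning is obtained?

2.62

K_a = tan²(45° − 29.6°/2) = 0.3387.
P_a = ½K_aγH² = 0.5×0.3387×21.0×3.8² = 51.36 kN/m, acting at H/3 = 1.267 m above the base.
Overturning moment M_o = P_a × H/3 = 51.36 × 1.267 = 65.06.
Resisting moment M_r = W × 1.28 = 133.2 × 1.28 = 170.5.
FS_overturning = M_r/M_o = 170.5/65.06 = 2.621.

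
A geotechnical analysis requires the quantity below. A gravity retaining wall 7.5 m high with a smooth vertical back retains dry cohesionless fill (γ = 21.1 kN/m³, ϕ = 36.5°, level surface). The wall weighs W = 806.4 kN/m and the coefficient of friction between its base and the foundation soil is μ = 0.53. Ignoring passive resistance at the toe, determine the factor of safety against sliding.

K_a = tan²(45° − 36.5°/2) = 0.2541.
P_a = ½K_aγH² = 0.5×0.2541×21.1×7.5² = 150.8 kN/m, acting at H/3 = 2.500 m above the base.
FS_sliding = μW / P_a = 0.53×806.4 / 150.8 = 2.835.

2.83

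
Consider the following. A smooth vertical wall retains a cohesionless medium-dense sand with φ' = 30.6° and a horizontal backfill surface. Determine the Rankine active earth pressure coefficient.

0.325

K_a = tan²(45° − φ/2) = tan²(29.70°) = 0.3253.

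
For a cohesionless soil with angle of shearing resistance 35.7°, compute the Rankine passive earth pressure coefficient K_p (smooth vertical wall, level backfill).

3.80

K_p = (1 + sin φ)/(1 − sin φ) = tan²(45° + 35.7°/2) = 3.802.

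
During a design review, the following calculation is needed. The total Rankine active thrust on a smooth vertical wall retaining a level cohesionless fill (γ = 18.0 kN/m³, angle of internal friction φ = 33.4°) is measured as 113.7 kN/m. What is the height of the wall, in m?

6.60 m

K_a = 0.2899. P_a = ½ K_a γ H² ⇒ H = √(2P_a/(K_a γ)).
H = √(2×113.7/(0.2899×18.0)) = 6.601 m.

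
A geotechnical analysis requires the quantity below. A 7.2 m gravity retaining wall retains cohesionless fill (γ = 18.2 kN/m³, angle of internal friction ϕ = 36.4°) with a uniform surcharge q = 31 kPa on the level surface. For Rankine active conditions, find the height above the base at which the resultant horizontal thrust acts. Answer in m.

2.79 m

K_a = 0.2552.
Triangular part P₁ = ½K_aγH² = 120.4 at H/3 = 2.400 m; rectangular part P₂ = K_a q H = 56.95 at H/2 = 3.600 m.
ȳ = (P₁·2.400 + P₂·3.600)/(P₁+P₂) = 2.785 m.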